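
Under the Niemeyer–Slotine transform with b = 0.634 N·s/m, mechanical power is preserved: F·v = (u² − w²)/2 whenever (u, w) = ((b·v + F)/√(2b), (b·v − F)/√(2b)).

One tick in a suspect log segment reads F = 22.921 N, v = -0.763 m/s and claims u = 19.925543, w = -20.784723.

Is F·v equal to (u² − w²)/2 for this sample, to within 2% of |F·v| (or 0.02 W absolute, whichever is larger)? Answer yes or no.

F·v = 22.921×(-0.763) = -17.488723 W.
(u² − w²)/2 = (397.027264 − 432.004710)/2 = -17.488723 W.
|Δ| = 0.000000;  2% of max(1, |F·v|) = 0.349774.

yes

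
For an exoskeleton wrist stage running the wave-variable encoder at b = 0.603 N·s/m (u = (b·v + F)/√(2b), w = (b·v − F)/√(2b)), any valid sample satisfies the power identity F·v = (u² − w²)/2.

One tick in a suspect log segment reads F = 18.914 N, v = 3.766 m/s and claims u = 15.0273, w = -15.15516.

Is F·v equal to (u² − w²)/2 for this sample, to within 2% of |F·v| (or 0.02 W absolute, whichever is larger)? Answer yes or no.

no

F·v = 18.914×3.766 = 71.2301 W.
(u² − w²)/2 = (225.8197 − 229.6789)/2 = -1.9296 W.
|Δ| = 73.1597;  2% of max(1, |F·v|) = 1.4246.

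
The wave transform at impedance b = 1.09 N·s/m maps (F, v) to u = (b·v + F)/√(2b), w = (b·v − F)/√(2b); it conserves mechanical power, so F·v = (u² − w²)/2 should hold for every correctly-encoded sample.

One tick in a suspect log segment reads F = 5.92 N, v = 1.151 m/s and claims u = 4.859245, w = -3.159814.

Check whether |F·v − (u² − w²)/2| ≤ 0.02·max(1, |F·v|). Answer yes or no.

F·v = 5.92×1.151 = 6.813920 W.
(u² − w²)/2 = (23.612262 − 9.984425)/2 = 6.813919 W.
|Δ| = 0.000001;  2% of max(1, |F·v|) = 0.136278.

yes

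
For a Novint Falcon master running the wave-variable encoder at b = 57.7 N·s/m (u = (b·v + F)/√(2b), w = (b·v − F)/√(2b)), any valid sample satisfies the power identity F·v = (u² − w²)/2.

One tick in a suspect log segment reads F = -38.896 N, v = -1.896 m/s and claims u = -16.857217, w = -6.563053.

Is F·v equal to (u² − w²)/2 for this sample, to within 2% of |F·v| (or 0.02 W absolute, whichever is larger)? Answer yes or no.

no

F·v = (-38.896)×(-1.896) = 73.746816 W.
(u² − w²)/2 = (284.165765 − 43.073665)/2 = 120.546050 W.
|Δ| = 46.799234;  2% of max(1, |F·v|) = 1.474936.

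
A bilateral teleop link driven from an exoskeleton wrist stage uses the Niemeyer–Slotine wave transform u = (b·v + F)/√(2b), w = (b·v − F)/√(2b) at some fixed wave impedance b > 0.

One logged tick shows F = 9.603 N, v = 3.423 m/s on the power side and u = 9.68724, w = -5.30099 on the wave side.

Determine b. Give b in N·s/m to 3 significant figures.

b = 0.821 N·s/m

u + w = 4.386250;  u + w = √(2b)·v, so √(2b) = 4.386250/3.423 = 1.281405.
b = (√(2b))²/2 = 1.641999/2 = 0.821000.
(Check via u − w = 2F/√(2b): u − w = 14.988230, 2F/√(2b) = 14.988233.)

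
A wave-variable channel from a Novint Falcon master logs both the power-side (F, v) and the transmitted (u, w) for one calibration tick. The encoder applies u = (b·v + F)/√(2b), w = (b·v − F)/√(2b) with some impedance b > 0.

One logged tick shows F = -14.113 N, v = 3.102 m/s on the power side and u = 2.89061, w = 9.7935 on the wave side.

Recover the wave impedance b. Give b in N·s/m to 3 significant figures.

u + w = 12.68411;  u + w = √(2b)·v, so √(2b) = 12.68411/3.102 = 4.08901.
b = (√(2b))²/2 = 16.72001/2 = 8.36000.
(Check via u − w = 2F/√(2b): u − w = -6.90289, 2F/√(2b) = -6.90289.)

b = 8.36 N·s/m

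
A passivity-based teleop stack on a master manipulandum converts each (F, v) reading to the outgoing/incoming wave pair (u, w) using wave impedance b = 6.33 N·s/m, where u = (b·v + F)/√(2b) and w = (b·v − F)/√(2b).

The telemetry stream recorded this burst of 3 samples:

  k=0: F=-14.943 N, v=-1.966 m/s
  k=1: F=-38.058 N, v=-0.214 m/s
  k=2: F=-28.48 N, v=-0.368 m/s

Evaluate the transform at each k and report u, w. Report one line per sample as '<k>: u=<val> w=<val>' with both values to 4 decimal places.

0: u=-7.6973 w=0.7021
1: u=-11.0769 w=10.3155
2: u=-8.6590 w=7.3496

k=0: b·v=6.33×(-1.966)=-12.4448; √(2b)=3.5581; u=(-12.4448+(-14.943))/3.5581=-7.6973, w=(-12.4448−(-14.943))/3.5581=0.7021
k=1: b·v=6.33×(-0.214)=-1.3546; √(2b)=3.5581; u=(-1.3546+(-38.058))/3.5581=-11.0769, w=(-1.3546−(-38.058))/3.5581=10.3155
k=2: b·v=6.33×(-0.368)=-2.3294; √(2b)=3.5581; u=(-2.3294+(-28.48))/3.5581=-8.6590, w=(-2.3294−(-28.48))/3.5581=7.3496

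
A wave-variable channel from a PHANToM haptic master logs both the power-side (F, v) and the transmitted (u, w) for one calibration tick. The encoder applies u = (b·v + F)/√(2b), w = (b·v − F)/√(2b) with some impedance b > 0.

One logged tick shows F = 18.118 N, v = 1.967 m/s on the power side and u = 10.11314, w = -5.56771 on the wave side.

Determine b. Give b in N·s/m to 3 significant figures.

u + w = 4.545430;  u + w = √(2b)·v, so √(2b) = 4.545430/1.967 = 2.310844.
b = (√(2b))²/2 = 5.340000/2 = 2.670000.
(Check via u − w = 2F/√(2b): u − w = 15.680850, 2F/√(2b) = 15.680851.)

b = 2.67 N·s/m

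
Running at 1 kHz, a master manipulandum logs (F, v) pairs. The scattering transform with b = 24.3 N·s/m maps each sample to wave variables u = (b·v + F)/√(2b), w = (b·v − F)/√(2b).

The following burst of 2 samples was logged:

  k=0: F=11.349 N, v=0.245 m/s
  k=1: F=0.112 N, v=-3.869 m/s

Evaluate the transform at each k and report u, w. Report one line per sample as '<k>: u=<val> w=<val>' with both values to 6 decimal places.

k=0: b·v=24.3×0.245=5.953500; √(2b)=6.971370; u=(5.953500+11.349)/6.971370=2.481937, w=(5.953500−11.349)/6.971370=-0.773951
k=1: b·v=24.3×(-3.869)=-94.016700; √(2b)=6.971370; u=(-94.016700+0.112)/6.971370=-13.470050, w=(-94.016700−0.112)/6.971370=-13.502181

0: u=2.481937 w=-0.773951
1: u=-13.470050 w=-13.502181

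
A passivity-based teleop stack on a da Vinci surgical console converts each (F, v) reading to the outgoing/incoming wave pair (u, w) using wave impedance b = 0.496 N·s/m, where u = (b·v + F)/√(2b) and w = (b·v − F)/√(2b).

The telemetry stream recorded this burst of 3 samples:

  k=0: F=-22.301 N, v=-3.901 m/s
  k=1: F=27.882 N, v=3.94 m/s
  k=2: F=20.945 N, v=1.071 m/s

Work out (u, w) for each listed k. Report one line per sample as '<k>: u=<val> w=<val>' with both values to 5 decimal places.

k=0: b·v=0.496×(-3.901)=-1.93490; √(2b)=0.99599; u=(-1.93490+(-22.301))/0.99599=-24.33343, w=(-1.93490−(-22.301))/0.99599=20.44806
k=1: b·v=0.496×3.94=1.95424; √(2b)=0.99599; u=(1.95424+27.882)/0.99599=29.95631, w=(1.95424−27.882)/0.99599=-26.03210
k=2: b·v=0.496×1.071=0.53122; √(2b)=0.99599; u=(0.53122+20.945)/0.99599=21.56264, w=(0.53122−20.945)/0.99599=-20.49593

0: u=-24.33343 w=20.44806
1: u=29.95631 w=-26.03210
2: u=21.56264 w=-20.49593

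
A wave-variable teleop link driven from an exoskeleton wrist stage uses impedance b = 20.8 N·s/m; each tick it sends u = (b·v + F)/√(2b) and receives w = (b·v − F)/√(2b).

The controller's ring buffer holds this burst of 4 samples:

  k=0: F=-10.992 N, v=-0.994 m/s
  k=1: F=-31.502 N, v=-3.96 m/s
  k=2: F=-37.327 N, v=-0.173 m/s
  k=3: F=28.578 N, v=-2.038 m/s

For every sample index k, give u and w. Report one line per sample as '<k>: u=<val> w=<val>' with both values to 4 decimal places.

k=0: b·v=20.8×(-0.994)=-20.6752; √(2b)=6.4498; u=(-20.6752+(-10.992))/6.4498=-4.9098, w=(-20.6752−(-10.992))/6.4498=-1.5013
k=1: b·v=20.8×(-3.96)=-82.3680; √(2b)=6.4498; u=(-82.3680+(-31.502))/6.4498=-17.6548, w=(-82.3680−(-31.502))/6.4498=-7.8864
k=2: b·v=20.8×(-0.173)=-3.5984; √(2b)=6.4498; u=(-3.5984+(-37.327))/6.4498=-6.3452, w=(-3.5984−(-37.327))/6.4498=5.2294
k=3: b·v=20.8×(-2.038)=-42.3904; √(2b)=6.4498; u=(-42.3904+28.578)/6.4498=-2.1415, w=(-42.3904−28.578)/6.4498=-11.0032

0: u=-4.9098 w=-1.5013
1: u=-17.6548 w=-7.8864
2: u=-6.3452 w=5.2294
3: u=-2.1415 w=-11.0032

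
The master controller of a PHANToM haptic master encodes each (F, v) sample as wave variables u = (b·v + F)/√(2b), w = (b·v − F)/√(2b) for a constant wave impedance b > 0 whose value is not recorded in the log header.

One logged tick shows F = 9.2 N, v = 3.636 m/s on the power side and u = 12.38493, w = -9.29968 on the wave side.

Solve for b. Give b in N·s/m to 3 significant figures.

u + w = 3.0853;  u + w = √(2b)·v, so √(2b) = 3.0853/3.636 = 0.8485.
b = (√(2b))²/2 = 0.7200/2 = 0.3600.
(Check via u − w = 2F/√(2b): u − w = 21.6846, 2F/√(2b) = 21.6846.)

b = 0.36 N·s/m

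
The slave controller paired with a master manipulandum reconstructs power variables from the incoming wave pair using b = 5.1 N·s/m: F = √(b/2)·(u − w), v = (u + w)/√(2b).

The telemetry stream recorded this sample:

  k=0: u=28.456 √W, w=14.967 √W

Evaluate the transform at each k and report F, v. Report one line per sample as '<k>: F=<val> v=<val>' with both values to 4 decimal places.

k=0: u−w=13.4890, u+w=43.4230; √(b/2)=1.5969, √(2b)=3.1937; F=1.5969×13.489=21.5402, v=43.4230/3.1937=13.5963

0: F=21.5402 v=13.5963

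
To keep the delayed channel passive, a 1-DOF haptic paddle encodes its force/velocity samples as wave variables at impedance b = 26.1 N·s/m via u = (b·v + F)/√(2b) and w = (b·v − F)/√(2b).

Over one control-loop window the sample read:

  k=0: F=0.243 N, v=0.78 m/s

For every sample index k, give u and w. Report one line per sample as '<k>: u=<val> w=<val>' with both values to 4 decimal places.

k=0: b·v=26.1×0.78=20.3580; √(2b)=7.2250; u=(20.3580+0.243)/7.2250=2.8514, w=(20.3580−0.243)/7.2250=2.7841

0: u=2.8514 w=2.7841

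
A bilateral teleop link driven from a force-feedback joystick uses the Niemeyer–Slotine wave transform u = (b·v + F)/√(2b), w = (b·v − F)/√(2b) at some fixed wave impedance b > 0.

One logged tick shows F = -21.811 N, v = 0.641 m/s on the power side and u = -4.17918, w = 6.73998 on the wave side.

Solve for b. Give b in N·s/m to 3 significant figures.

b = 7.98 N·s/m

u + w = 2.56080;  u + w = √(2b)·v, so √(2b) = 2.56080/0.641 = 3.99501.
b = (√(2b))²/2 = 15.96009/2 = 7.98004.
(Check via u − w = 2F/√(2b): u − w = -10.91916, 2F/√(2b) = -10.91913.)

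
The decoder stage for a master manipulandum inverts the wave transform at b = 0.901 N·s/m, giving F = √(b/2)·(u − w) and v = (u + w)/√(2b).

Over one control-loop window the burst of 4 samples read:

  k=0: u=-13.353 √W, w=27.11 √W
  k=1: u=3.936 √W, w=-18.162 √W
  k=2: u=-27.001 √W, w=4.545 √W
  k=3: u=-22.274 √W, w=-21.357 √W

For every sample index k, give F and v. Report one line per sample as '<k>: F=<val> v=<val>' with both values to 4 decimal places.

k=0: u−w=-40.4630, u+w=13.7570; √(b/2)=0.6712, √(2b)=1.3424; F=0.6712×(-40.463)=-27.1585, v=13.7570/1.3424=10.2482
k=1: u−w=22.0980, u+w=-14.2260; √(b/2)=0.6712, √(2b)=1.3424; F=0.6712×22.098=14.8320, v=-14.2260/1.3424=-10.5975
k=2: u−w=-31.5460, u+w=-22.4560; √(b/2)=0.6712, √(2b)=1.3424; F=0.6712×(-31.546)=-21.1735, v=-22.4560/1.3424=-16.7284
k=3: u−w=-0.9170, u+w=-43.6310; √(b/2)=0.6712, √(2b)=1.3424; F=0.6712×(-0.917)=-0.6155, v=-43.6310/1.3424=-32.5026

0: F=-27.1585 v=10.2482
1: F=14.8320 v=-10.5975
2: F=-21.1735 v=-16.7284
3: F=-0.6155 v=-32.5026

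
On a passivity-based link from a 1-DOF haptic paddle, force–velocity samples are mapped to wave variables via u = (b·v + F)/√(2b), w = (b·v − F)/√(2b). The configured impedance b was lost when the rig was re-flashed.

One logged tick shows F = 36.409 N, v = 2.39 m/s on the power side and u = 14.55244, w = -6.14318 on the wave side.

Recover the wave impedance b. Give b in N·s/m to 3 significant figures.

b = 6.19 N·s/m

u + w = 8.40926;  u + w = √(2b)·v, so √(2b) = 8.40926/2.39 = 3.51852.
b = (√(2b))²/2 = 12.37997/2 = 6.18999.
(Check via u − w = 2F/√(2b): u − w = 20.69562, 2F/√(2b) = 20.69564.)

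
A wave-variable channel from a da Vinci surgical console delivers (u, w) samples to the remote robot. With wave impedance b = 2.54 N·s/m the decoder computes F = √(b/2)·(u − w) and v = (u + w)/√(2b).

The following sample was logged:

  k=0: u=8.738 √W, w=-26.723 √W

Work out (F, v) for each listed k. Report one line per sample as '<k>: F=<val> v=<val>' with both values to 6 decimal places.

k=0: u−w=35.461000, u+w=-17.985000; √(b/2)=1.126943, √(2b)=2.253886; F=1.126943×35.461=39.962517, v=-17.985000/2.253886=-7.979553

0: F=39.962517 v=-7.979553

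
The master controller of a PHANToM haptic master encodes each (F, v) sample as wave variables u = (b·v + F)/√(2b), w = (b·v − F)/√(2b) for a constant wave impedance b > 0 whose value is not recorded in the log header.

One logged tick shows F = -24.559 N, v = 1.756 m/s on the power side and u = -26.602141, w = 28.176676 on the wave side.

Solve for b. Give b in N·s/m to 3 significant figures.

u + w = 1.574535;  u + w = √(2b)·v, so √(2b) = 1.574535/1.756 = 0.896660.
b = (√(2b))²/2 = 0.803999/2 = 0.402000.
(Check via u − w = 2F/√(2b): u − w = -54.778817, 2F/√(2b) = -54.778845.)

b = 0.402 N·s/m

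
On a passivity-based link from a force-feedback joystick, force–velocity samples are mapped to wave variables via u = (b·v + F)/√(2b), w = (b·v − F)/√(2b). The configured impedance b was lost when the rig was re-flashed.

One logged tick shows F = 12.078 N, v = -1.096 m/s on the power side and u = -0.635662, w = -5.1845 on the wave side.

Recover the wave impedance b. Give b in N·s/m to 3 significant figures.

u + w = -5.820162;  u + w = √(2b)·v, so √(2b) = -5.820162/(-1.096) = 5.310367.
b = (√(2b))²/2 = 28.199995/2 = 14.099998.
(Check via u − w = 2F/√(2b): u − w = 4.548838, 2F/√(2b) = 4.548838.)

b = 14.1 N·s/m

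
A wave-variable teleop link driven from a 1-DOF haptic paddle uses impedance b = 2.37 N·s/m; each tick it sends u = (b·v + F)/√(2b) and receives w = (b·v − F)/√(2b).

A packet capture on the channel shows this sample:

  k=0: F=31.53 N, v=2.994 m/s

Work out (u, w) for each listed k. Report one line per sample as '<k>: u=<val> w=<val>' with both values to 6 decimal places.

k=0: b·v=2.37×2.994=7.095780; √(2b)=2.177154; u=(7.095780+31.53)/2.177154=17.741408, w=(7.095780−31.53)/2.177154=-11.223009

0: u=17.741408 w=-11.223009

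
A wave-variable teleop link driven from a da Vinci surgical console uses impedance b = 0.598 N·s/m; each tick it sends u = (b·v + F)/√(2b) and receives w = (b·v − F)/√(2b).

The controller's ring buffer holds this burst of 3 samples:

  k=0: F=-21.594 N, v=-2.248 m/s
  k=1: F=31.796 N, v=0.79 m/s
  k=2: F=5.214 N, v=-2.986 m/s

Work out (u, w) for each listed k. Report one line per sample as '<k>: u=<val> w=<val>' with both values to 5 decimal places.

0: u=-20.97470 w=18.51624
1: u=29.50612 w=-28.64216
2: u=3.13489 w=-6.40043

k=0: b·v=0.598×(-2.248)=-1.34430; √(2b)=1.09362; u=(-1.34430+(-21.594))/1.09362=-20.97470, w=(-1.34430−(-21.594))/1.09362=18.51624
k=1: b·v=0.598×0.79=0.47242; √(2b)=1.09362; u=(0.47242+31.796)/1.09362=29.50612, w=(0.47242−31.796)/1.09362=-28.64216
k=2: b·v=0.598×(-2.986)=-1.78563; √(2b)=1.09362; u=(-1.78563+5.214)/1.09362=3.13489, w=(-1.78563−5.214)/1.09362=-6.40043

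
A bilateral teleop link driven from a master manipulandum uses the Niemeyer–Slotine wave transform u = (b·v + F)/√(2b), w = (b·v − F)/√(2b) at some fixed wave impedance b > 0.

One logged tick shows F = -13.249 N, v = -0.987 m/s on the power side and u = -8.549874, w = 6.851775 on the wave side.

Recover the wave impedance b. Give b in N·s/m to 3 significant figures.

b = 1.48 N·s/m

u + w = -1.698099;  u + w = √(2b)·v, so √(2b) = -1.698099/(-0.987) = 1.720465.
b = (√(2b))²/2 = 2.960000/2 = 1.480000.
(Check via u − w = 2F/√(2b): u − w = -15.401649, 2F/√(2b) = -15.401650.)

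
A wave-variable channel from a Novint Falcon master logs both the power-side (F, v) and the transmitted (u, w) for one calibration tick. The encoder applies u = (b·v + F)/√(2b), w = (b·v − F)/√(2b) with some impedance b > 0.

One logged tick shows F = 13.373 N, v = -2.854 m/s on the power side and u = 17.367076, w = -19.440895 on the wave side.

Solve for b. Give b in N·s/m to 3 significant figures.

b = 0.264 N·s/m

u + w = -2.073819;  u + w = √(2b)·v, so √(2b) = -2.073819/(-2.854) = 0.726636.
b = (√(2b))²/2 = 0.528000/2 = 0.264000.
(Check via u − w = 2F/√(2b): u − w = 36.807971, 2F/√(2b) = 36.807978.)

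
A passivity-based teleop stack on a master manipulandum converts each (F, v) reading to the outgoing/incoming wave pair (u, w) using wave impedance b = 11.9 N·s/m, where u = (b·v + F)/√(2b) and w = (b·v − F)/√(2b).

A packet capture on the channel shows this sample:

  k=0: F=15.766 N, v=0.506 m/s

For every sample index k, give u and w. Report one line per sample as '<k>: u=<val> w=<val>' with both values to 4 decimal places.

0: u=4.4660 w=-1.9974

k=0: b·v=11.9×0.506=6.0214; √(2b)=4.8785; u=(6.0214+15.766)/4.8785=4.4660, w=(6.0214−15.766)/4.8785=-1.9974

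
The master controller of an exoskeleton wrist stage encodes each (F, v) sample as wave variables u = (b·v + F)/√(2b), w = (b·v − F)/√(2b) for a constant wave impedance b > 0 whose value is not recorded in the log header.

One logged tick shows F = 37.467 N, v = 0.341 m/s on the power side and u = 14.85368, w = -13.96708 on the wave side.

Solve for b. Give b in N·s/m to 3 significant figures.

u + w = 0.8866;  u + w = √(2b)·v, so √(2b) = 0.8866/0.341 = 2.6000.
b = (√(2b))²/2 = 6.7600/2 = 3.3800.
(Check via u − w = 2F/√(2b): u − w = 28.8208, 2F/√(2b) = 28.8208.)

b = 3.38 N·s/m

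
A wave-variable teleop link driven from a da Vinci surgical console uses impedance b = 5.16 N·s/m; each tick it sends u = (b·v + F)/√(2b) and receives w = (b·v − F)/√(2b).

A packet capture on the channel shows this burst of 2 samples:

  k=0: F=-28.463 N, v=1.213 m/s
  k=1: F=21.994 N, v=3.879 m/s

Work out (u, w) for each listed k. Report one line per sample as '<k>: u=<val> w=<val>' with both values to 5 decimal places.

0: u=-6.91178 w=10.80851
1: u=13.07703 w=-0.61584

k=0: b·v=5.16×1.213=6.25908; √(2b)=3.21248; u=(6.25908+(-28.463))/3.21248=-6.91178, w=(6.25908−(-28.463))/3.21248=10.80851
k=1: b·v=5.16×3.879=20.01564; √(2b)=3.21248; u=(20.01564+21.994)/3.21248=13.07703, w=(20.01564−21.994)/3.21248=-0.61584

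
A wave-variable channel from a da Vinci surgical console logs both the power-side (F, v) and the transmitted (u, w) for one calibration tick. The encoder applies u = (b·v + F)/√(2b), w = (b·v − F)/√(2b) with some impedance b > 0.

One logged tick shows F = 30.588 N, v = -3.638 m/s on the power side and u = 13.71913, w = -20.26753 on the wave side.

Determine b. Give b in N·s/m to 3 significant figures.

b = 1.62 N·s/m

u + w = -6.54840;  u + w = √(2b)·v, so √(2b) = -6.54840/(-3.638) = 1.80000.
b = (√(2b))²/2 = 3.24000/2 = 1.62000.
(Check via u − w = 2F/√(2b): u − w = 33.98666, 2F/√(2b) = 33.98667.)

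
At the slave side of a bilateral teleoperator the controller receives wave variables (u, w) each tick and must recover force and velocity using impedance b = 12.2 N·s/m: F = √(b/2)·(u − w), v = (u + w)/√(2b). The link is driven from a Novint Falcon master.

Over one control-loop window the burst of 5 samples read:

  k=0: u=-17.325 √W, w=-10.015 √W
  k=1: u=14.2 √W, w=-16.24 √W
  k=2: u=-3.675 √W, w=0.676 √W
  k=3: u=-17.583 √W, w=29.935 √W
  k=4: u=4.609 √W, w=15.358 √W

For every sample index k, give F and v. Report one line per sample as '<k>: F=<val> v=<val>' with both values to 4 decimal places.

0: F=-18.0544 v=-5.5348
1: F=75.1813 v=-0.4130
2: F=-10.7462 v=-0.6071
3: F=-117.3608 v=2.5006
4: F=-26.5481 v=4.0422

k=0: u−w=-7.3100, u+w=-27.3400; √(b/2)=2.4698, √(2b)=4.9396; F=2.4698×(-7.31)=-18.0544, v=-27.3400/4.9396=-5.5348
k=1: u−w=30.4400, u+w=-2.0400; √(b/2)=2.4698, √(2b)=4.9396; F=2.4698×30.44=75.1813, v=-2.0400/4.9396=-0.4130
k=2: u−w=-4.3510, u+w=-2.9990; √(b/2)=2.4698, √(2b)=4.9396; F=2.4698×(-4.351)=-10.7462, v=-2.9990/4.9396=-0.6071
k=3: u−w=-47.5180, u+w=12.3520; √(b/2)=2.4698, √(2b)=4.9396; F=2.4698×(-47.518)=-117.3608, v=12.3520/4.9396=2.5006
k=4: u−w=-10.7490, u+w=19.9670; √(b/2)=2.4698, √(2b)=4.9396; F=2.4698×(-10.749)=-26.5481, v=19.9670/4.9396=4.0422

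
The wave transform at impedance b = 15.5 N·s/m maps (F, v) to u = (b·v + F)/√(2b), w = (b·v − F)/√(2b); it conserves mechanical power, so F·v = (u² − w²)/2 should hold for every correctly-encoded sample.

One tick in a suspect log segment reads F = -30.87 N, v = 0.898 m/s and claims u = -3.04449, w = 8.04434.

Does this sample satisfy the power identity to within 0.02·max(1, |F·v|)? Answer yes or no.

F·v = (-30.87)×0.898 = -27.7213 W.
(u² − w²)/2 = (9.2689 − 64.7114)/2 = -27.7212 W.
|Δ| = 0.0000;  2% of max(1, |F·v|) = 0.5544.

yes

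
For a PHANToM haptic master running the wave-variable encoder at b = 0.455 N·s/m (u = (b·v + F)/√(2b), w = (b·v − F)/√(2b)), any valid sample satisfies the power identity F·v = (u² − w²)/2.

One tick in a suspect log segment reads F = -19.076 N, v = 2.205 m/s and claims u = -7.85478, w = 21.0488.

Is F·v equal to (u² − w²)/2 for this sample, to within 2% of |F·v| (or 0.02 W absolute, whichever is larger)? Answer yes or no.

F·v = (-19.076)×2.205 = -42.06258 W.
(u² − w²)/2 = (61.69757 − 443.05198)/2 = -190.67721 W.
|Δ| = 148.61463;  2% of max(1, |F·v|) = 0.84125.

no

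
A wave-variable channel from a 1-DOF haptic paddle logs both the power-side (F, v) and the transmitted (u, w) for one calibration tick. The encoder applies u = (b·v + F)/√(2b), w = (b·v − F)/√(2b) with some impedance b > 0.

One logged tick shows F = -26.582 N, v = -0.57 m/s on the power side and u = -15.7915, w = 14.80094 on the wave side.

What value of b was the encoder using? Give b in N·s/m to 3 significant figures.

b = 1.51 N·s/m

u + w = -0.99056;  u + w = √(2b)·v, so √(2b) = -0.99056/(-0.57) = 1.73782.
b = (√(2b))²/2 = 3.02003/2 = 1.51002.
(Check via u − w = 2F/√(2b): u − w = -30.59244, 2F/√(2b) = -30.59227.)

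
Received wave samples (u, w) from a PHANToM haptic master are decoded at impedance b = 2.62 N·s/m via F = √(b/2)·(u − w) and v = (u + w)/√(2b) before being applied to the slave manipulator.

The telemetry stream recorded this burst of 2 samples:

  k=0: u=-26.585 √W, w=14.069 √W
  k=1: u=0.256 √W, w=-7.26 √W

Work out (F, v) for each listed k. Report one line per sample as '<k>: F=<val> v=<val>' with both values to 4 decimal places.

0: F=-46.5306 v=-5.4676
1: F=8.6025 v=-3.0597

k=0: u−w=-40.6540, u+w=-12.5160; √(b/2)=1.1446, √(2b)=2.2891; F=1.1446×(-40.654)=-46.5306, v=-12.5160/2.2891=-5.4676
k=1: u−w=7.5160, u+w=-7.0040; √(b/2)=1.1446, √(2b)=2.2891; F=1.1446×7.516=8.6025, v=-7.0040/2.2891=-3.0597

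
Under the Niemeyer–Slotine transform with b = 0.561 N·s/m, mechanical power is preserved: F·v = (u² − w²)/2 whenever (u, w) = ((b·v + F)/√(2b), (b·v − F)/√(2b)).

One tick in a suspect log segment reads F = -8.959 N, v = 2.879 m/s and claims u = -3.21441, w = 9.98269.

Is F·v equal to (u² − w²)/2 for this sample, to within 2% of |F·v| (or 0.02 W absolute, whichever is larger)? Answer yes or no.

no

F·v = (-8.959)×2.879 = -25.7930 W.
(u² − w²)/2 = (10.3324 − 99.6541)/2 = -44.6608 W.
|Δ| = 18.8679;  2% of max(1, |F·v|) = 0.5159.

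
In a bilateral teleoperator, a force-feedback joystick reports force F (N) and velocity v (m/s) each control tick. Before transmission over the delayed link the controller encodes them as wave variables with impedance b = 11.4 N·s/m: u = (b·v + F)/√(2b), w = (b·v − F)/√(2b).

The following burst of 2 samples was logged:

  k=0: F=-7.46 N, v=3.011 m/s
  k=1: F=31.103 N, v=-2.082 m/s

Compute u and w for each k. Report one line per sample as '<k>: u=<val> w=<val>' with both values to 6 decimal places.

k=0: b·v=11.4×3.011=34.325400; √(2b)=4.774935; u=(34.325400+(-7.46))/4.774935=5.626339, w=(34.325400−(-7.46))/4.774935=8.750989
k=1: b·v=11.4×(-2.082)=-23.734800; √(2b)=4.774935; u=(-23.734800+31.103)/4.774935=1.543100, w=(-23.734800−31.103)/4.774935=-11.484513

0: u=5.626339 w=8.750989
1: u=1.543100 w=-11.484513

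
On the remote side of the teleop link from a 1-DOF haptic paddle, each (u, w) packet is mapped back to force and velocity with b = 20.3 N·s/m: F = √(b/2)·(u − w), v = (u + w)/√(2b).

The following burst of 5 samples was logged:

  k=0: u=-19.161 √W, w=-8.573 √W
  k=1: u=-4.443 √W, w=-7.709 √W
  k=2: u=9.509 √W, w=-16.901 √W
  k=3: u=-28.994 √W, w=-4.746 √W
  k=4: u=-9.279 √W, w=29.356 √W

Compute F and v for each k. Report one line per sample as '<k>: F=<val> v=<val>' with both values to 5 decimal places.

0: F=-33.73238 v=-4.35261
1: F=10.40517 v=-1.90715
2: F=84.13979 v=-1.16011
3: F=-77.25186 v=-5.29520
4: F=-123.08750 v=3.15091

k=0: u−w=-10.58800, u+w=-27.73400; √(b/2)=3.18591, √(2b)=6.37181; F=3.18591×(-10.588)=-33.73238, v=-27.73400/6.37181=-4.35261
k=1: u−w=3.26600, u+w=-12.15200; √(b/2)=3.18591, √(2b)=6.37181; F=3.18591×3.266=10.40517, v=-12.15200/6.37181=-1.90715
k=2: u−w=26.41000, u+w=-7.39200; √(b/2)=3.18591, √(2b)=6.37181; F=3.18591×26.41=84.13979, v=-7.39200/6.37181=-1.16011
k=3: u−w=-24.24800, u+w=-33.74000; √(b/2)=3.18591, √(2b)=6.37181; F=3.18591×(-24.248)=-77.25186, v=-33.74000/6.37181=-5.29520
k=4: u−w=-38.63500, u+w=20.07700; √(b/2)=3.18591, √(2b)=6.37181; F=3.18591×(-38.635)=-123.08750, v=20.07700/6.37181=3.15091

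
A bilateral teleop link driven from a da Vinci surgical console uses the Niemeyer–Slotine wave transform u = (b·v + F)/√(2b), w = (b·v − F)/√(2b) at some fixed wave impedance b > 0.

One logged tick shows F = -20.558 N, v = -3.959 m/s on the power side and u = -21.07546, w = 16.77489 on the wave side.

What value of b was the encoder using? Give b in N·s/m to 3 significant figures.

b = 0.59 N·s/m

u + w = -4.3006;  u + w = √(2b)·v, so √(2b) = -4.3006/(-3.959) = 1.0863.
b = (√(2b))²/2 = 1.1800/2 = 0.5900.
(Check via u − w = 2F/√(2b): u − w = -37.8503, 2F/√(2b) = -37.8504.)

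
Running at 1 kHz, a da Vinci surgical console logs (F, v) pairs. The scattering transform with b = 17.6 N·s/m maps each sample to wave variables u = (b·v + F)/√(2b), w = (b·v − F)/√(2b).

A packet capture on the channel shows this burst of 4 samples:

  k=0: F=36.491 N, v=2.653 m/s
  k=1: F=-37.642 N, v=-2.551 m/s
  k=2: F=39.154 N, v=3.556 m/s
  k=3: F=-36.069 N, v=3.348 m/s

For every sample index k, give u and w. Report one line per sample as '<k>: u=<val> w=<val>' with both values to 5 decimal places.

0: u=14.02063 w=1.71951
1: u=-13.91205 w=-1.22293
2: u=17.14821 w=3.94940
3: u=3.85234 w=16.01120

k=0: b·v=17.6×2.653=46.69280; √(2b)=5.93296; u=(46.69280+36.491)/5.93296=14.02063, w=(46.69280−36.491)/5.93296=1.71951
k=1: b·v=17.6×(-2.551)=-44.89760; √(2b)=5.93296; u=(-44.89760+(-37.642))/5.93296=-13.91205, w=(-44.89760−(-37.642))/5.93296=-1.22293
k=2: b·v=17.6×3.556=62.58560; √(2b)=5.93296; u=(62.58560+39.154)/5.93296=17.14821, w=(62.58560−39.154)/5.93296=3.94940
k=3: b·v=17.6×3.348=58.92480; √(2b)=5.93296; u=(58.92480+(-36.069))/5.93296=3.85234, w=(58.92480−(-36.069))/5.93296=16.01120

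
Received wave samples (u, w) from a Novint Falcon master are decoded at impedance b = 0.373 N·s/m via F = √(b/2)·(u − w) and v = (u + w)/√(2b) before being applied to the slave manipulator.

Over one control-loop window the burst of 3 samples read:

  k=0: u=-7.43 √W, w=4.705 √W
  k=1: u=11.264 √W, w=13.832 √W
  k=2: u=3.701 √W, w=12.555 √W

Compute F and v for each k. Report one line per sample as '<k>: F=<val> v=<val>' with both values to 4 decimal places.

0: F=-5.2406 v=-3.1550
1: F=-1.1090 v=29.0560
2: F=-3.8237 v=18.8211

k=0: u−w=-12.1350, u+w=-2.7250; √(b/2)=0.4319, √(2b)=0.8637; F=0.4319×(-12.135)=-5.2406, v=-2.7250/0.8637=-3.1550
k=1: u−w=-2.5680, u+w=25.0960; √(b/2)=0.4319, √(2b)=0.8637; F=0.4319×(-2.568)=-1.1090, v=25.0960/0.8637=29.0560
k=2: u−w=-8.8540, u+w=16.2560; √(b/2)=0.4319, √(2b)=0.8637; F=0.4319×(-8.854)=-3.8237, v=16.2560/0.8637=18.8211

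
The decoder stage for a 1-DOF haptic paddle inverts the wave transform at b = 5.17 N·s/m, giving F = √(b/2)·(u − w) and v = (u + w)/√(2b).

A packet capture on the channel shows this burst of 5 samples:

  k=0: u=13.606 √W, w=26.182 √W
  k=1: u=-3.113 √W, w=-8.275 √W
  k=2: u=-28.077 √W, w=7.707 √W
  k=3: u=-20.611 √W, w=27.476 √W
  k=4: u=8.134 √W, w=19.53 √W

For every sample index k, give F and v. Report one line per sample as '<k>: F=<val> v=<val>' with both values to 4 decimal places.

k=0: u−w=-12.5760, u+w=39.7880; √(b/2)=1.6078, √(2b)=3.2156; F=1.6078×(-12.576)=-20.2196, v=39.7880/3.2156=12.3735
k=1: u−w=5.1620, u+w=-11.3880; √(b/2)=1.6078, √(2b)=3.2156; F=1.6078×5.162=8.2994, v=-11.3880/3.2156=-3.5415
k=2: u−w=-35.7840, u+w=-20.3700; √(b/2)=1.6078, √(2b)=3.2156; F=1.6078×(-35.784)=-57.5333, v=-20.3700/3.2156=-6.3348
k=3: u−w=-48.0870, u+w=6.8650; √(b/2)=1.6078, √(2b)=3.2156; F=1.6078×(-48.087)=-77.3140, v=6.8650/3.2156=2.1349
k=4: u−w=-11.3960, u+w=27.6640; √(b/2)=1.6078, √(2b)=3.2156; F=1.6078×(-11.396)=-18.3224, v=27.6640/3.2156=8.6031

0: F=-20.2196 v=12.3735
1: F=8.2994 v=-3.5415
2: F=-57.5333 v=-6.3348
3: F=-77.3140 v=2.1349
4: F=-18.3224 v=8.6031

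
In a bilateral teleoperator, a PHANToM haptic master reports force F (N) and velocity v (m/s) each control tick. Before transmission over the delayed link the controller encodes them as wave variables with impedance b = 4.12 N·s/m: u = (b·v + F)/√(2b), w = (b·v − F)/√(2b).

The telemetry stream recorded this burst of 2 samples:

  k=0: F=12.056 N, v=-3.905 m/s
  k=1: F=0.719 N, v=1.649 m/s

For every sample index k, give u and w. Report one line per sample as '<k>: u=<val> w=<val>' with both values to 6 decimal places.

k=0: b·v=4.12×(-3.905)=-16.088600; √(2b)=2.870540; u=(-16.088600+12.056)/2.870540=-1.404823, w=(-16.088600−12.056)/2.870540=-9.804636
k=1: b·v=4.12×1.649=6.793880; √(2b)=2.870540; u=(6.793880+0.719)/2.870540=2.617236, w=(6.793880−0.719)/2.870540=2.116285

0: u=-1.404823 w=-9.804636
1: u=2.617236 w=2.116285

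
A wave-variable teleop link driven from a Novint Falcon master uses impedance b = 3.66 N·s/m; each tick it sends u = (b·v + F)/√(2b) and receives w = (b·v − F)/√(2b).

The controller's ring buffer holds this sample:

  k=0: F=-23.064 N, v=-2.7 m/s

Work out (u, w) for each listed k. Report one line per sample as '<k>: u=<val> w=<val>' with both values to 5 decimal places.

k=0: b·v=3.66×(-2.7)=-9.88200; √(2b)=2.70555; u=(-9.88200+(-23.064))/2.70555=-12.17719, w=(-9.88200−(-23.064))/2.70555=4.87221

0: u=-12.17719 w=4.87221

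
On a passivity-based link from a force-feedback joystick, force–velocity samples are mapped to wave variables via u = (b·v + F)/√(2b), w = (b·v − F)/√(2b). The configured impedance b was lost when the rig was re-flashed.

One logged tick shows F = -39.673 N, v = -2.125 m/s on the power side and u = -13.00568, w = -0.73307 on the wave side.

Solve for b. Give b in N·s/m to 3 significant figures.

u + w = -13.73875;  u + w = √(2b)·v, so √(2b) = -13.73875/(-2.125) = 6.46529.
b = (√(2b))²/2 = 41.80003/2 = 20.90001.
(Check via u − w = 2F/√(2b): u − w = -12.27261, 2F/√(2b) = -12.27260.)

b = 20.9 N·s/m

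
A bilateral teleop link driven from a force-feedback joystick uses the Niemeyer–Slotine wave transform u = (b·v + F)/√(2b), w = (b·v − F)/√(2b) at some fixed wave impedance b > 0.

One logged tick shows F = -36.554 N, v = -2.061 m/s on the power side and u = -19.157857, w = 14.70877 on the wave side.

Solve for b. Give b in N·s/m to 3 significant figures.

u + w = -4.449087;  u + w = √(2b)·v, so √(2b) = -4.449087/(-2.061) = 2.158703.
b = (√(2b))²/2 = 4.659999/2 = 2.329999.
(Check via u − w = 2F/√(2b): u − w = -33.866627, 2F/√(2b) = -33.866631.)

b = 2.33 N·s/m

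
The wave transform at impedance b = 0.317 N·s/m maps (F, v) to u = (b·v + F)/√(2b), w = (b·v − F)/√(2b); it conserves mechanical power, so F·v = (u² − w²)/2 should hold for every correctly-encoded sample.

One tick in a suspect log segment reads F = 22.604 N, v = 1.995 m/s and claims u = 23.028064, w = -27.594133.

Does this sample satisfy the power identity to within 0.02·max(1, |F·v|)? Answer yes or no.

no

F·v = 22.604×1.995 = 45.094980 W.
(u² − w²)/2 = (530.291732 − 761.436176)/2 = -115.572222 W.
|Δ| = 160.667202;  2% of max(1, |F·v|) = 0.901900.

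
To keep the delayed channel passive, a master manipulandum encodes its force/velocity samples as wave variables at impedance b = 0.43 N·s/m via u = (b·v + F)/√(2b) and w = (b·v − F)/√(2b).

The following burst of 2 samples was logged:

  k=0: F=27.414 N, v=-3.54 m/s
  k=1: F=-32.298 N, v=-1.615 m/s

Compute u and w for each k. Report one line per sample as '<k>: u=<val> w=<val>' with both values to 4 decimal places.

k=0: b·v=0.43×(-3.54)=-1.5222; √(2b)=0.9274; u=(-1.5222+27.414)/0.9274=27.9198, w=(-1.5222−27.414)/0.9274=-31.2027
k=1: b·v=0.43×(-1.615)=-0.6945; √(2b)=0.9274; u=(-0.6945+(-32.298))/0.9274=-35.5767, w=(-0.6945−(-32.298))/0.9274=34.0790

0: u=27.9198 w=-31.2027
1: u=-35.5767 w=34.0790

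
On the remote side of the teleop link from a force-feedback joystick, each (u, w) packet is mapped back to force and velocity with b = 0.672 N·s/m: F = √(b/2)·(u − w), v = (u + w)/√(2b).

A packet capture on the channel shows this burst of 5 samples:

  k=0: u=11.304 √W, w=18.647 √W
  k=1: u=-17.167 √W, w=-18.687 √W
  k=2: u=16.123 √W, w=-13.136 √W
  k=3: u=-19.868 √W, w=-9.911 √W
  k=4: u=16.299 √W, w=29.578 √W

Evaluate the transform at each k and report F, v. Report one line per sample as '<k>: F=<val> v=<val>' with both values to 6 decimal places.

0: F=-4.256407 v=25.835192
1: F=0.881076 v=-30.927013
2: F=16.960128 v=2.576532
3: F=-5.771626 v=-25.686828
4: F=-7.697240 v=39.572672

k=0: u−w=-7.343000, u+w=29.951000; √(b/2)=0.579655, √(2b)=1.159310; F=0.579655×(-7.343)=-4.256407, v=29.951000/1.159310=25.835192
k=1: u−w=1.520000, u+w=-35.854000; √(b/2)=0.579655, √(2b)=1.159310; F=0.579655×1.52=0.881076, v=-35.854000/1.159310=-30.927013
k=2: u−w=29.259000, u+w=2.987000; √(b/2)=0.579655, √(2b)=1.159310; F=0.579655×29.259=16.960128, v=2.987000/1.159310=2.576532
k=3: u−w=-9.957000, u+w=-29.779000; √(b/2)=0.579655, √(2b)=1.159310; F=0.579655×(-9.957)=-5.771626, v=-29.779000/1.159310=-25.686828
k=4: u−w=-13.279000, u+w=45.877000; √(b/2)=0.579655, √(2b)=1.159310; F=0.579655×(-13.279)=-7.697240, v=45.877000/1.159310=39.572672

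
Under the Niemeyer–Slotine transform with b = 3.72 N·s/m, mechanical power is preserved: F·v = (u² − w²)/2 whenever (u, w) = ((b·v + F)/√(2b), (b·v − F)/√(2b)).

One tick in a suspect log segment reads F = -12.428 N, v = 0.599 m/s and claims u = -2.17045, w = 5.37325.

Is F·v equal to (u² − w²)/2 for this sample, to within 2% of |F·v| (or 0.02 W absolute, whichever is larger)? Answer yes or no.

no

F·v = (-12.428)×0.599 = -7.44437 W.
(u² − w²)/2 = (4.71085 − 28.87182)/2 = -12.08048 W.
|Δ| = 4.63611;  2% of max(1, |F·v|) = 0.14889.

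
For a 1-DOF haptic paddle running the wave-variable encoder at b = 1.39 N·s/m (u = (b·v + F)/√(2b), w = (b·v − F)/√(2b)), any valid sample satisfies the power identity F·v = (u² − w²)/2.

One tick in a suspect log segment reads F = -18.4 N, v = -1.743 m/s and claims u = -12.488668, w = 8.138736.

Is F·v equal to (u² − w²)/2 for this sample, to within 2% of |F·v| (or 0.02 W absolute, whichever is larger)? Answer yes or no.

no

F·v = (-18.4)×(-1.743) = 32.071200 W.
(u² − w²)/2 = (155.966828 − 66.239024)/2 = 44.863902 W.
|Δ| = 12.792702;  2% of max(1, |F·v|) = 0.641424.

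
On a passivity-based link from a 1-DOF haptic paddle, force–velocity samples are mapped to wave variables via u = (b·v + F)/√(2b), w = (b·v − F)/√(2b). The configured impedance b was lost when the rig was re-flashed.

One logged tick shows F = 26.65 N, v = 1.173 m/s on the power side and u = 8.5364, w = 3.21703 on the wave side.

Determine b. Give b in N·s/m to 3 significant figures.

b = 50.2 N·s/m

u + w = 11.7534;  u + w = √(2b)·v, so √(2b) = 11.7534/1.173 = 10.0200.
b = (√(2b))²/2 = 100.3999/2 = 50.1999.
(Check via u − w = 2F/√(2b): u − w = 5.3194, 2F/√(2b) = 5.3194.)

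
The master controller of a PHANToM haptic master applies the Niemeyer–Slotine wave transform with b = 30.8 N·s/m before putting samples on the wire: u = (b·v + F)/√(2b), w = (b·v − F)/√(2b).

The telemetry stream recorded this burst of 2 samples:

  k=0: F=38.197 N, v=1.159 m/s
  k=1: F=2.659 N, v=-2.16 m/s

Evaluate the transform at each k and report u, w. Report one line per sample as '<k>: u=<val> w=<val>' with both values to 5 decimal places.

0: u=9.41499 w=-0.31850
1: u=-8.13766 w=-8.81524

k=0: b·v=30.8×1.159=35.69720; √(2b)=7.84857; u=(35.69720+38.197)/7.84857=9.41499, w=(35.69720−38.197)/7.84857=-0.31850
k=1: b·v=30.8×(-2.16)=-66.52800; √(2b)=7.84857; u=(-66.52800+2.659)/7.84857=-8.13766, w=(-66.52800−2.659)/7.84857=-8.81524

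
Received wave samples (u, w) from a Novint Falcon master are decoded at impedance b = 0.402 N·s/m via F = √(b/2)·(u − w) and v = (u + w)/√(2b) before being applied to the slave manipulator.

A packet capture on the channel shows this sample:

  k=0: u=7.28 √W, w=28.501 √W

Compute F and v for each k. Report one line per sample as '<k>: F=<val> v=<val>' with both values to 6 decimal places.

0: F=-9.514016 v=39.904737

k=0: u−w=-21.221000, u+w=35.781000; √(b/2)=0.448330, √(2b)=0.896660; F=0.448330×(-21.221)=-9.514016, v=35.781000/0.896660=39.904737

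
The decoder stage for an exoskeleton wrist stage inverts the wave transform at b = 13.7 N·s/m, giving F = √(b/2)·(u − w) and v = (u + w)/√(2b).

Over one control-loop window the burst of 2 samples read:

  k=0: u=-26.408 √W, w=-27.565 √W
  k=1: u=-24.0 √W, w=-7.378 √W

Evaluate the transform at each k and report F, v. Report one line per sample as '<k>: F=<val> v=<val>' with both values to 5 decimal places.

k=0: u−w=1.15700, u+w=-53.97300; √(b/2)=2.61725, √(2b)=5.23450; F=2.61725×1.157=3.02816, v=-53.97300/5.23450=-10.31101
k=1: u−w=-16.62200, u+w=-31.37800; √(b/2)=2.61725, √(2b)=5.23450; F=2.61725×(-16.622)=-43.50394, v=-31.37800/5.23450=-5.99446

0: F=3.02816 v=-10.31101
1: F=-43.50394 v=-5.99446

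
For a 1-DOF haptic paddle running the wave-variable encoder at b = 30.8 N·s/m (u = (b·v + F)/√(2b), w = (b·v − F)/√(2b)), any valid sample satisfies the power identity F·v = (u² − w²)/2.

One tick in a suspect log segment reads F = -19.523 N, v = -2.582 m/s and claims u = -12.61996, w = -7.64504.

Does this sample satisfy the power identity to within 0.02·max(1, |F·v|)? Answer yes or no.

F·v = (-19.523)×(-2.582) = 50.40839 W.
(u² − w²)/2 = (159.26339 − 58.44664)/2 = 50.40838 W.
|Δ| = 0.00001;  2% of max(1, |F·v|) = 1.00817.

yes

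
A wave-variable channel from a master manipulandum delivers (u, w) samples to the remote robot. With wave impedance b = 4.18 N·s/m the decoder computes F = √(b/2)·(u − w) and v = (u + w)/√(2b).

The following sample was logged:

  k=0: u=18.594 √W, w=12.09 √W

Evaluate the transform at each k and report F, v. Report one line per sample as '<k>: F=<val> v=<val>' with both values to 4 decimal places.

k=0: u−w=6.5040, u+w=30.6840; √(b/2)=1.4457, √(2b)=2.8914; F=1.4457×6.504=9.4027, v=30.6840/2.8914=10.6123

0: F=9.4027 v=10.6123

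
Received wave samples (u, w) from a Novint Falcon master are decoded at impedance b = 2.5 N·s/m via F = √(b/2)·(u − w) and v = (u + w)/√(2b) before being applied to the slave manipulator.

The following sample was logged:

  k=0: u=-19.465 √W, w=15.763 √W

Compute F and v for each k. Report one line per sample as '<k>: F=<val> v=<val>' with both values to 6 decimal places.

0: F=-39.386101 v=-1.655585

k=0: u−w=-35.228000, u+w=-3.702000; √(b/2)=1.118034, √(2b)=2.236068; F=1.118034×(-35.228)=-39.386101, v=-3.702000/2.236068=-1.655585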